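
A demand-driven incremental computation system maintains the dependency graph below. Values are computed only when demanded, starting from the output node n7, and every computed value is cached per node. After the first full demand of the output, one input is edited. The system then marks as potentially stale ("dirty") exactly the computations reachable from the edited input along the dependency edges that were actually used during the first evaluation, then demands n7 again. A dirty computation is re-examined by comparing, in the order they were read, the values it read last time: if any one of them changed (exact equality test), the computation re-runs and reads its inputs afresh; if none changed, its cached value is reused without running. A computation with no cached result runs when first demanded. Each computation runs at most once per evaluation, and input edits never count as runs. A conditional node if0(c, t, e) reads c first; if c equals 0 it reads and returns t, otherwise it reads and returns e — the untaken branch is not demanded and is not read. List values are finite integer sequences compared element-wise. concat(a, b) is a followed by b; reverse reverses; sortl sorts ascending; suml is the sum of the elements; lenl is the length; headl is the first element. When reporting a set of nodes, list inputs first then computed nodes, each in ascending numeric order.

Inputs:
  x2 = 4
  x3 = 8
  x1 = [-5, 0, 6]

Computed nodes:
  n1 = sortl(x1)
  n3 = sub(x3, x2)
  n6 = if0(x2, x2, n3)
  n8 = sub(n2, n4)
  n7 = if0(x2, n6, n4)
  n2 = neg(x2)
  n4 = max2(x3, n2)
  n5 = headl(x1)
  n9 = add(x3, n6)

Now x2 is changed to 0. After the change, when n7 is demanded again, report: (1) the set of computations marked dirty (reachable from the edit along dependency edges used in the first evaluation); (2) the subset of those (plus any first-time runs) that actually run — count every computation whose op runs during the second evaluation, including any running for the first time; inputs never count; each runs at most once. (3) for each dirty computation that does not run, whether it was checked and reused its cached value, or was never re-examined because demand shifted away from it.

First evaluation (everything demanded from the output):
  n2 = neg(4) = -4
  n4 = max2(8, -4) = 8
  n7 = if0(x2=4 -> else branch n4) = 8

Propagation after the edit:
  n2: marked dirty but never re-examined — demand shifted away from it.
  n4: marked dirty but never re-examined — demand shifted away from it.
  n6: demanded for the first time — runs, produces 0.
  n7: runs — x2 4->0; result 0.

Key observation: a condition flipped, so demand moved to the other branch — n2, n4 are never re-examined.

Marked dirty: n2, n4, n7.
Computations that run: n6, n7 — 2 in total.
Never re-examined (demand shifted away): n2, n4.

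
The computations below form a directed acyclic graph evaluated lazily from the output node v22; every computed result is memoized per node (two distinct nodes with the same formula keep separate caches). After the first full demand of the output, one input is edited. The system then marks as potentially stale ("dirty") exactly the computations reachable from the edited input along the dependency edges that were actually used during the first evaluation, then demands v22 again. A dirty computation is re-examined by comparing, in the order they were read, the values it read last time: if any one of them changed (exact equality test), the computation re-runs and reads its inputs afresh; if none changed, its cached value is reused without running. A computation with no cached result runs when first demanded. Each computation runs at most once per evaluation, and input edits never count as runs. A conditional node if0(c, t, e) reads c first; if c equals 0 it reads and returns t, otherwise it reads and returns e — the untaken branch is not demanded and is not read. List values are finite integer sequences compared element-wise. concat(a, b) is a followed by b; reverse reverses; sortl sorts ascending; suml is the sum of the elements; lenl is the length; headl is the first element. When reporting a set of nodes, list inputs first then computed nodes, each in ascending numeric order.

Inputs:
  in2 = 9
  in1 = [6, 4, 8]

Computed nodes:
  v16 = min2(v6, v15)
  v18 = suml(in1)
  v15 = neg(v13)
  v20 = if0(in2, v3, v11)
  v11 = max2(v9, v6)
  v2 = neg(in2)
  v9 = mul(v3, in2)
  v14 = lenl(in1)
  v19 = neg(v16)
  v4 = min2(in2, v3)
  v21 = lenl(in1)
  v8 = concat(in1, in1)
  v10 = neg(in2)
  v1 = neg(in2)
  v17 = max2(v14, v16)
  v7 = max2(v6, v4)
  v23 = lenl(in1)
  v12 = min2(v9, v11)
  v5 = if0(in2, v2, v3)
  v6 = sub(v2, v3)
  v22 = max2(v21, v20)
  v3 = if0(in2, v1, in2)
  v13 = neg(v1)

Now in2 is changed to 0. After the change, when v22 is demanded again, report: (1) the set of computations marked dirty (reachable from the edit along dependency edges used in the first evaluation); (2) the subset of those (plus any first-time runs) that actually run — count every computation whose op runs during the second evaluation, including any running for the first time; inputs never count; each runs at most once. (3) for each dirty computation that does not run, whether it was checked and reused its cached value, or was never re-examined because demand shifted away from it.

First demand of the output computes:
  v2 = neg(9) = -9
  v3 = if0(in2=9 -> else branch in2) = 9
  v6 = sub(-9, 9) = -18
  v9 = mul(9, 9) = 81
  v11 = max2(81, -18) = 81
  v20 = if0(in2=9 -> else branch v11) = 81
  v21 = lenl([6, 4, 8]) = 3
  v22 = max2(3, 81) = 81

After the edit, cleaning proceeds:
  v1: had never run; runs now, result 0.
  v2: stays stale; no demand reaches it after the flip.
  v3: a read changed (in2 9->0; in2 9->0) — executes, giving 0.
  v6: stays stale; no demand reaches it after the flip.
  v9: stays stale; no demand reaches it after the flip.
  v11: stays stale; no demand reaches it after the flip.
  v20: a read changed (in2 9->0) — executes, giving 0.
  v22: a read changed (v20 81->0) — executes, giving 3.

Note the branch switch — demand abandons v2, v6, v9, v11, which are never re-examined.

The edit dirties: v2, v3, v6, v9, v11, v20, v22.
4 computations run: v1, v3, v20, v22.
Unvisited dirty nodes (no longer demanded): v2, v6, v9, v11.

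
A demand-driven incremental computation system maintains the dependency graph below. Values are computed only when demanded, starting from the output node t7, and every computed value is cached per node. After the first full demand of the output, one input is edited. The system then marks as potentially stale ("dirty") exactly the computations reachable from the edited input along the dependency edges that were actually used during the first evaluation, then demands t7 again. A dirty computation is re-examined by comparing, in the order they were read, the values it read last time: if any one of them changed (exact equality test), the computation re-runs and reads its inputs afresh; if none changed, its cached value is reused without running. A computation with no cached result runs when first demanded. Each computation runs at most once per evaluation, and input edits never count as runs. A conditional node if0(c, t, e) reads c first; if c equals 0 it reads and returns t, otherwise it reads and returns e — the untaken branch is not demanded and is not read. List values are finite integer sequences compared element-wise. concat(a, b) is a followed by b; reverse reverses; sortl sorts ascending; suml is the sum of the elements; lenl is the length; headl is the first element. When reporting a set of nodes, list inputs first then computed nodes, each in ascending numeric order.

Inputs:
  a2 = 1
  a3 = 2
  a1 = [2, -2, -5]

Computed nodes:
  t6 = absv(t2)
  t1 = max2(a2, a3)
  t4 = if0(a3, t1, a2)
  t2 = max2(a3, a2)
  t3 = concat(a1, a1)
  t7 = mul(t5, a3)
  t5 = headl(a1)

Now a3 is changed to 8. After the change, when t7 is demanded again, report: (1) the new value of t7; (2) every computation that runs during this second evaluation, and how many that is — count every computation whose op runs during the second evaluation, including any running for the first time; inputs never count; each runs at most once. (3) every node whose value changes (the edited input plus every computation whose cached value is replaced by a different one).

New value of t7: 16.
Computations that run: t7 — 1 in total.
Values that change: a3, t7.

First evaluation (everything demanded from the output):
  t5 = headl([2, -2, -5]) = 2
  t7 = mul(2, 2) = 4

Propagation after the edit:
  t7: runs — a3 2->8; result 16.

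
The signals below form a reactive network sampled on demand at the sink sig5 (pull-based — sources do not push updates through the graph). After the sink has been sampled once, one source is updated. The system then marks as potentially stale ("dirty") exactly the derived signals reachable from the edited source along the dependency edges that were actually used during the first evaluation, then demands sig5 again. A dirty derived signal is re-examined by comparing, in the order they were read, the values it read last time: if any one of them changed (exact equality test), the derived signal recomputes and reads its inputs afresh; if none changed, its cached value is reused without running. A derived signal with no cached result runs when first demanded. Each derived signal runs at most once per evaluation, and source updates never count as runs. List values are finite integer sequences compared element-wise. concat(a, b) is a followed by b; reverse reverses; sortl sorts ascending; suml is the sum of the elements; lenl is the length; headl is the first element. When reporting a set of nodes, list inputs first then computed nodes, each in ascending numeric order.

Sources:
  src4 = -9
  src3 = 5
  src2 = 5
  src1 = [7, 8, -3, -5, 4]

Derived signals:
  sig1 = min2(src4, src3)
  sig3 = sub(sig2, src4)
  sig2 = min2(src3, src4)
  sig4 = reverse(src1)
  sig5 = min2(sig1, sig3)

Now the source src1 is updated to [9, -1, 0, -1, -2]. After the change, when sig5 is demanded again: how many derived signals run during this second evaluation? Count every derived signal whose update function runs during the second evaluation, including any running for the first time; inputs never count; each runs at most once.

Run set: none (0 run).
The important point: nothing the output needs ever reads src1, so the edit is invisible to it.

Initial pass — values computed on the first demand:
  sig1 = min2(-9, 5) = -9
  sig2 = min2(5, -9) = -9
  sig3 = sub(-9, -9) = 0
  sig5 = min2(-9, 0) = -9

Second demand — change propagation:
  no demanded computation ever read src1, so the edit dirties nothing and nothing runs.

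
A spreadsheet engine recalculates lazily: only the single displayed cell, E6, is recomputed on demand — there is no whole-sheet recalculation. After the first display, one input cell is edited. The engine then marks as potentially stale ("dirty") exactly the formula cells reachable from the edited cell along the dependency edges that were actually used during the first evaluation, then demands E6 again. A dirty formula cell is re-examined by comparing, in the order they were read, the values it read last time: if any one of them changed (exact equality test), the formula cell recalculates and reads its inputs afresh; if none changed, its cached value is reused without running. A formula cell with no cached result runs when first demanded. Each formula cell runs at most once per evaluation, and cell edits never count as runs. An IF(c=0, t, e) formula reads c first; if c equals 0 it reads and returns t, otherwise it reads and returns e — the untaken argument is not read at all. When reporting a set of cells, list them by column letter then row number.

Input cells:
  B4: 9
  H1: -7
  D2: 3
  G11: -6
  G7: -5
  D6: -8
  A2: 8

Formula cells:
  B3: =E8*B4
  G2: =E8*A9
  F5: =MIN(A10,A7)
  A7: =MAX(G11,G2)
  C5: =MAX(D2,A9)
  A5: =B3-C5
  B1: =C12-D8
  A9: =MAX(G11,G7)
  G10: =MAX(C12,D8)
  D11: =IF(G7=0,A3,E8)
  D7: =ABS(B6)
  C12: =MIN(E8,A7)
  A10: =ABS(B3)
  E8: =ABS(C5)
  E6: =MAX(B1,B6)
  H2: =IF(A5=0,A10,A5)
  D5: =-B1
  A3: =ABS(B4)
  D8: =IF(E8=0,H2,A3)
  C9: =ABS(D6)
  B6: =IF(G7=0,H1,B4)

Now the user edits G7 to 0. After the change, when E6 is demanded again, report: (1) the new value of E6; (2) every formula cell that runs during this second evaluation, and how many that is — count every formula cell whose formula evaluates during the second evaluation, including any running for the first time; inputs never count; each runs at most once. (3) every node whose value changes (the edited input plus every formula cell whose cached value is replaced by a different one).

New value of E6: -7.
Formula cells that run: A7, A9, B1, B6, C5, C12, E6, G2 — 8 in total.
Values that change: A7, A9, B1, B6, C12, E6, G2, G7.
Key observation: the cutoff stops propagation at E8 — its inputs' values are unchanged, so it reuses its cache.

First evaluation (everything demanded from the output):
  A3 = ABS(9) = 9
  A9 = MAX(-6, -5) = -5
  B6 = IF(G7=0: G7=-5 -> else branch B4) = 9
  C5 = MAX(3, -5) = 3
  E8 = ABS(3) = 3
  D8 = IF(E8=0: E8=3 -> else branch A3) = 9
  G2 = 3 * -5 = -15
  A7 = MAX(-6, -15) = -6
  C12 = MIN(3, -6) = -6
  B1 = -6 - 9 = -15
  E6 = MAX(-15, 9) = 9

Propagation after the edit:
  A9: runs — G7 -5->0; result 0.
  B6: runs — G7 -5->0; result -7.
  C5: runs — A9 -5->0; result 3 (same value as before).
  E8: checked — values it read are unchanged (C5 unchanged); reused cached 3 without running.
  D8: checked — values it read are unchanged (E8 unchanged, A3 unchanged); reused cached 9 without running.
  G2: runs — A9 -5->0; result 0.
  A7: runs — G2 -15->0; result 0.
  C12: runs — A7 -6->0; result 0.
  B1: runs — C12 -6->0; result -9.
  E6: runs — B1 -15->-9; B6 9->-7; result -7.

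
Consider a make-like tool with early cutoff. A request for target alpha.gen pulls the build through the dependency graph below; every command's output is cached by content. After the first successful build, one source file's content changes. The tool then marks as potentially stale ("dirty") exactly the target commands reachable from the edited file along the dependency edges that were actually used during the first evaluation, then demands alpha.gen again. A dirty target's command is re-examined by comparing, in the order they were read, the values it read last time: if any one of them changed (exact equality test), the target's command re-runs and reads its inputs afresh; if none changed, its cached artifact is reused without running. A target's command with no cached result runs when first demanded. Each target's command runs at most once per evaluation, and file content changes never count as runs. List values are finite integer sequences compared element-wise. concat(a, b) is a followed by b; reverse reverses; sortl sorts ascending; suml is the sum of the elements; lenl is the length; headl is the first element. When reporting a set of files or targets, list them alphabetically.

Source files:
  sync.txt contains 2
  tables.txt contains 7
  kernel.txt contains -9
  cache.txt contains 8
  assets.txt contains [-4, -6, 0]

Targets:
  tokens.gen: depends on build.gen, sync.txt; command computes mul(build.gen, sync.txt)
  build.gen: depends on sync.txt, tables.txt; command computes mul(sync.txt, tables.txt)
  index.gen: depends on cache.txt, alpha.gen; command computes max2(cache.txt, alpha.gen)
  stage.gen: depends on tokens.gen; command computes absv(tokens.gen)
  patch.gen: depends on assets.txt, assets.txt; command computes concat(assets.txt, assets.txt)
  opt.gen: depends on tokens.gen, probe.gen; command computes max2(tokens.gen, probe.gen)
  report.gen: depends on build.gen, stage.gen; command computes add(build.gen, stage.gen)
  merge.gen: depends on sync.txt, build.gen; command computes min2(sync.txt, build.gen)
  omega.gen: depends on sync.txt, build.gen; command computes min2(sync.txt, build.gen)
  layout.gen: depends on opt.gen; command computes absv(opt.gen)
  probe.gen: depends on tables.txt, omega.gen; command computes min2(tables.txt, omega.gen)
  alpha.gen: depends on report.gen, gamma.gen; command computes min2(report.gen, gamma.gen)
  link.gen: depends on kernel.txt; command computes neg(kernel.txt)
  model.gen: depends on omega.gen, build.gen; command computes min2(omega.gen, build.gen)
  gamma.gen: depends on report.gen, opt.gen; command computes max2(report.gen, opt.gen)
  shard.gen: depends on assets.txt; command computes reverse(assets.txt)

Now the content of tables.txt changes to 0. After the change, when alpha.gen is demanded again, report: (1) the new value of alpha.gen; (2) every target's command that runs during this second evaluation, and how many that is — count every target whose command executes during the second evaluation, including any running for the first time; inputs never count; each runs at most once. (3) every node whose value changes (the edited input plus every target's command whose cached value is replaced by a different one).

First demand of the output computes:
  build.gen = mul(2, 7) = 14
  omega.gen = min2(2, 14) = 2
  probe.gen = min2(7, 2) = 2
  tokens.gen = mul(14, 2) = 28
  opt.gen = max2(28, 2) = 28
  stage.gen = absv(28) = 28
  report.gen = add(14, 28) = 42
  gamma.gen = max2(42, 28) = 42
  alpha.gen = min2(42, 42) = 42

After the edit, cleaning proceeds:
  build.gen: a read changed (tables.txt 7->0) — executes, giving 0.
  omega.gen: a read changed (build.gen 14->0) — executes, giving 0.
  probe.gen: a read changed (tables.txt 7->0; omega.gen 2->0) — executes, giving 0.
  tokens.gen: a read changed (build.gen 14->0) — executes, giving 0.
  opt.gen: a read changed (tokens.gen 28->0; probe.gen 2->0) — executes, giving 0.
  stage.gen: a read changed (tokens.gen 28->0) — executes, giving 0.
  report.gen: a read changed (build.gen 14->0; stage.gen 28->0) — executes, giving 0.
  gamma.gen: a read changed (report.gen 42->0; opt.gen 28->0) — executes, giving 0.
  alpha.gen: a read changed (report.gen 42->0; gamma.gen 42->0) — executes, giving 0.

Demanding alpha.gen again yields 0.
9 target commands run: alpha.gen, build.gen, gamma.gen, omega.gen, opt.gen, probe.gen, report.gen, stage.gen, tokens.gen.
The nodes whose values change: alpha.gen, build.gen, gamma.gen, omega.gen, opt.gen, probe.gen, report.gen, stage.gen, tables.txt, tokens.gen.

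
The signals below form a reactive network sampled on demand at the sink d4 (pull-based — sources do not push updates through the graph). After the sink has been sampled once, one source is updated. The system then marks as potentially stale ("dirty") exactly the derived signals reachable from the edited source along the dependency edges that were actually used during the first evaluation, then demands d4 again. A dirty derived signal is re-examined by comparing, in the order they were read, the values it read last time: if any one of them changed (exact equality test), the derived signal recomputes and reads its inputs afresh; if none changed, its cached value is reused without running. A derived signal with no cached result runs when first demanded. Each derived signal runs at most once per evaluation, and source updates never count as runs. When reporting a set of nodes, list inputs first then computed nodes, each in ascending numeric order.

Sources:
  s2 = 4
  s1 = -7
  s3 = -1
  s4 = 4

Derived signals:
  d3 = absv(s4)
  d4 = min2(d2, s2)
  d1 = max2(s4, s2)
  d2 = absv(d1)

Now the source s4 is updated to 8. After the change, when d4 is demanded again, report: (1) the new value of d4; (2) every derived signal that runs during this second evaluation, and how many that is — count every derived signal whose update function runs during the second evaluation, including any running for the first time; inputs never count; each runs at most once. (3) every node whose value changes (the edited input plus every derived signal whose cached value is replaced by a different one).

Initial pass — values computed on the first demand:
  d1 = max2(4, 4) = 4
  d2 = absv(4) = 4
  d4 = min2(4, 4) = 4

Second demand — change propagation:
  d1: re-runs because s4 4->8; new result 8.
  d2: re-runs because d1 4->8; new result 8.
  d4: re-runs because d2 4->8; new result 4 (unchanged).

d4 now evaluates to 4.
Run set: d1, d2, d4 (3 run).
Changed values: s4, d1, d2.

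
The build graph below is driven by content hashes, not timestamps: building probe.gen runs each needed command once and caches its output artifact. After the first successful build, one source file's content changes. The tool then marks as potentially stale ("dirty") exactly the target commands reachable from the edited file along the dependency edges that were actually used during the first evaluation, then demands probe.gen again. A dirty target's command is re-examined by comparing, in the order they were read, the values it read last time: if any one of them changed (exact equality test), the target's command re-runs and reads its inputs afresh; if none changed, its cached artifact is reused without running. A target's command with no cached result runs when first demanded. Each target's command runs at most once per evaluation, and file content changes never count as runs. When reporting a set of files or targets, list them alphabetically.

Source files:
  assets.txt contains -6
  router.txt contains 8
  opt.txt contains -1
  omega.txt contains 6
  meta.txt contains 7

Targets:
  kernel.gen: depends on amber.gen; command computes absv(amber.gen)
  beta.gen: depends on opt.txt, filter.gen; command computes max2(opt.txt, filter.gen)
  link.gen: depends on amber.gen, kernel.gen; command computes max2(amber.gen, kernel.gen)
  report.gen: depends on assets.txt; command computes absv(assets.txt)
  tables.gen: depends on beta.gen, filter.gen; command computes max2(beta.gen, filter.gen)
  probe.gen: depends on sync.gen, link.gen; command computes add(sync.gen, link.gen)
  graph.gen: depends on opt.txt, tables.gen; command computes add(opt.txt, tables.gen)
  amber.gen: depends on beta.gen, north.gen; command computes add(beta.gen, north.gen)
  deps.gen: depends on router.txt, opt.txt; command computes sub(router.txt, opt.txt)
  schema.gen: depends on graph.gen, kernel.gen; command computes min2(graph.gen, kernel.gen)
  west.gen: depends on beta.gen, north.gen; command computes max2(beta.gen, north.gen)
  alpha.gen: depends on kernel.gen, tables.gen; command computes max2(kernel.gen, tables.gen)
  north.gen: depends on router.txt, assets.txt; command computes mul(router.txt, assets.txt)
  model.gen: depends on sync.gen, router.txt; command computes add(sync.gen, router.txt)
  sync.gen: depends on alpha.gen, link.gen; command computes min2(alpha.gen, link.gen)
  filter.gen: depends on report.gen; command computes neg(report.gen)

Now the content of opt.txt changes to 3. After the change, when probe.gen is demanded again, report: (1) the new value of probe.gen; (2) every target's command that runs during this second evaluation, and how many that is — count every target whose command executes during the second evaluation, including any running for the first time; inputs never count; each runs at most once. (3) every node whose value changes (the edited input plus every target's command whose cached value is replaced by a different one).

probe.gen now evaluates to 90.
Run set: alpha.gen, amber.gen, beta.gen, kernel.gen, link.gen, probe.gen, sync.gen, tables.gen (8 run).
Changed values: alpha.gen, amber.gen, beta.gen, kernel.gen, link.gen, opt.txt, probe.gen, sync.gen, tables.gen.

Initial pass — values computed on the first demand:
  north.gen = mul(8, -6) = -48
  report.gen = absv(-6) = 6
  filter.gen = neg(6) = -6
  beta.gen = max2(-1, -6) = -1
  amber.gen = add(-1, -48) = -49
  kernel.gen = absv(-49) = 49
  link.gen = max2(-49, 49) = 49
  tables.gen = max2(-1, -6) = -1
  alpha.gen = max2(49, -1) = 49
  sync.gen = min2(49, 49) = 49
  probe.gen = add(49, 49) = 98

Second demand — change propagation:
  beta.gen: re-runs because opt.txt -1->3; new result 3.
  amber.gen: re-runs because beta.gen -1->3; new result -45.
  kernel.gen: re-runs because amber.gen -49->-45; new result 45.
  link.gen: re-runs because amber.gen -49->-45; kernel.gen 49->45; new result 45.
  tables.gen: re-runs because beta.gen -1->3; new result 3.
  alpha.gen: re-runs because kernel.gen 49->45; tables.gen -1->3; new result 45.
  sync.gen: re-runs because alpha.gen 49->45; link.gen 49->45; new result 45.
  probe.gen: re-runs because sync.gen 49->45; link.gen 49->45; new result 90.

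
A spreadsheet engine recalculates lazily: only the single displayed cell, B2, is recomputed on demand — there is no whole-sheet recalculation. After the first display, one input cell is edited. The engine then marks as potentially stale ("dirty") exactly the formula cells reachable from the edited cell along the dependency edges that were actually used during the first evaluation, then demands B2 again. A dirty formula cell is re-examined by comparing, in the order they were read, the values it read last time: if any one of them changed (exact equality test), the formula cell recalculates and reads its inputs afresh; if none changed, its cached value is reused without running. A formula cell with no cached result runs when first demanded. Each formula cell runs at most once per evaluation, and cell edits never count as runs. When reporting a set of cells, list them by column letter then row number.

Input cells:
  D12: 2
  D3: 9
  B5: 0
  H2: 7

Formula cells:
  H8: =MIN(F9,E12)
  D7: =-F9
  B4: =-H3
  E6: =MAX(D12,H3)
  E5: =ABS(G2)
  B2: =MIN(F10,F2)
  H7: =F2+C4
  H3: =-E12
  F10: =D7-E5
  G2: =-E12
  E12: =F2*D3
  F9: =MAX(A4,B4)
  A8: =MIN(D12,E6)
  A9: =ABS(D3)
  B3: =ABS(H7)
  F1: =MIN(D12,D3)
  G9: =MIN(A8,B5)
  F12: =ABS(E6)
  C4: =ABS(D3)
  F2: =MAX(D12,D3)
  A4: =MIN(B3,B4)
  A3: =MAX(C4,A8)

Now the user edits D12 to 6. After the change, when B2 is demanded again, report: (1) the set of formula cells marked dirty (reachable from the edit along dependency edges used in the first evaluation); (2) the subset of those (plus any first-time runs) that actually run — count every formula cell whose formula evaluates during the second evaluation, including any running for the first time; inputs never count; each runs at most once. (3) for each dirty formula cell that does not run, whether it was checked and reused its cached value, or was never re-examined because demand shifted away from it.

First evaluation (everything demanded from the output):
  C4 = ABS(9) = 9
  F2 = MAX(2, 9) = 9
  E12 = 9 * 9 = 81
  G2 = -(81) = -81
  E5 = ABS(-81) = 81
  H3 = -(81) = -81
  B4 = -(-81) = 81
  H7 = 9 + 9 = 18
  B3 = ABS(18) = 18
  A4 = MIN(18, 81) = 18
  F9 = MAX(18, 81) = 81
  D7 = -(81) = -81
  F10 = -81 - 81 = -162
  B2 = MIN(-162, 9) = -162

Propagation after the edit:
  F2: runs — D12 2->6; result 9 (same value as before).
  E12: checked — values it read are unchanged (F2 unchanged, D3 unchanged); reused cached 81 without running.
  G2: checked — values it read are unchanged (E12 unchanged); reused cached -81 without running.
  E5: checked — values it read are unchanged (G2 unchanged); reused cached 81 without running.
  H3: checked — values it read are unchanged (E12 unchanged); reused cached -81 without running.
  B4: checked — values it read are unchanged (H3 unchanged); reused cached 81 without running.
  H7: checked — values it read are unchanged (F2 unchanged, C4 unchanged); reused cached 18 without running.
  B3: checked — values it read are unchanged (H7 unchanged); reused cached 18 without running.
  A4: checked — values it read are unchanged (B3 unchanged, B4 unchanged); reused cached 18 without running.
  F9: checked — values it read are unchanged (A4 unchanged, B4 unchanged); reused cached 81 without running.
  D7: checked — values it read are unchanged (F9 unchanged); reused cached -81 without running.
  F10: checked — values it read are unchanged (D7 unchanged, E5 unchanged); reused cached -162 without running.
  B2: checked — values it read are unchanged (F10 unchanged, F2 unchanged); reused cached -162 without running.

Key observation: the change is absorbed at F2 — it re-runs but produces the same value, and the output's value is unchanged.

Marked dirty: A4, B2, B3, B4, D7, E5, E12, F2, F9, F10, G2, H3, H7.
Formula cells that run: F2 — 1 in total.
Checked but reused from cache: A4, B2, B3, B4, D7, E5, E12, F9, F10, G2, H3, H7.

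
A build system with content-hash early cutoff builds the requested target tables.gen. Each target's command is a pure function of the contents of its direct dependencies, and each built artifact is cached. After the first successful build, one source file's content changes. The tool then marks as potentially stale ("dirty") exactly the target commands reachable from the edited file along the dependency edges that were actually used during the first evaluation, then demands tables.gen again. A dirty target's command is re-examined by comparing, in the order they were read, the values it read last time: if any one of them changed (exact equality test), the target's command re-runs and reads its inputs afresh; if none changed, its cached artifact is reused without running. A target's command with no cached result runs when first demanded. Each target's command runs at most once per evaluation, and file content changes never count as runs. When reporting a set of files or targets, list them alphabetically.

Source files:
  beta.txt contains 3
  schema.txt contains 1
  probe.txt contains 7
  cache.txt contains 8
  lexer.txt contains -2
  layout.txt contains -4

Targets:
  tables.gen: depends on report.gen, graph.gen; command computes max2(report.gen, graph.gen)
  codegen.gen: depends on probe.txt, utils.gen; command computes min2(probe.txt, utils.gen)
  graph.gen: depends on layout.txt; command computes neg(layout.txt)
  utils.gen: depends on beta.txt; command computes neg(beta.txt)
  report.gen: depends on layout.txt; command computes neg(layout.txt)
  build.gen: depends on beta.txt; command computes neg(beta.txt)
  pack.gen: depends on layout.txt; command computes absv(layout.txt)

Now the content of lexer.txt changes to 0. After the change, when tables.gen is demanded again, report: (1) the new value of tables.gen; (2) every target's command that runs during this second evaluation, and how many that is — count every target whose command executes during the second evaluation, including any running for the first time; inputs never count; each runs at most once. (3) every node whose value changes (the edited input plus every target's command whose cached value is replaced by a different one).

New value of tables.gen: 4.
Target commands that run: none — 0 in total.
Values that change: lexer.txt.
Key observation: lexer.txt is never demanded by the output, so the edit triggers no recomputation at all.

First evaluation (everything demanded from the output):
  graph.gen = neg(-4) = 4
  report.gen = neg(-4) = 4
  tables.gen = max2(4, 4) = 4

Propagation after the edit:
  lexer.txt feeds no computation that the output demands — nothing is marked dirty and nothing runs.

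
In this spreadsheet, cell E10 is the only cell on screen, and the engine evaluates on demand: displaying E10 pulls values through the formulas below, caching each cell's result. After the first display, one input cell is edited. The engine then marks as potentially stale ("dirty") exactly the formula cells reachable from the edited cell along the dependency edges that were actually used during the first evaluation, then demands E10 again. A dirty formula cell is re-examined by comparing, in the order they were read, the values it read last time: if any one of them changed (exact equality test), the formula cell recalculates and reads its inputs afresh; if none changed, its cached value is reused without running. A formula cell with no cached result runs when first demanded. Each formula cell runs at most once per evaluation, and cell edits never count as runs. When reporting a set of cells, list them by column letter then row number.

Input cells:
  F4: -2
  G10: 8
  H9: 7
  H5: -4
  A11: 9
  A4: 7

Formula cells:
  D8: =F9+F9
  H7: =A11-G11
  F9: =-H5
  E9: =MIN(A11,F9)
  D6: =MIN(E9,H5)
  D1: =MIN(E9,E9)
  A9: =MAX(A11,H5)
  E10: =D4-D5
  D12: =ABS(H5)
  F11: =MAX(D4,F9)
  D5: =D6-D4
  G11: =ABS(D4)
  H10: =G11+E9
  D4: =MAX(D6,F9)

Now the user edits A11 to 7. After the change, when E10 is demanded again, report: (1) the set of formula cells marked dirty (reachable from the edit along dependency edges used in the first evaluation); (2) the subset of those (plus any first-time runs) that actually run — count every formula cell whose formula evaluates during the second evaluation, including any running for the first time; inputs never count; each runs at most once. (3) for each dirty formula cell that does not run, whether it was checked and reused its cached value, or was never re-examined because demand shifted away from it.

Dirty set: D4, D5, D6, E9, E10.
Run set: E9 (1 run).
Re-examined without running (cache reused): D4, D5, D6, E10.
The important point: E9 recomputes to an identical value, and the output ends up unchanged.

Initial pass — values computed on the first demand:
  F9 = -(-4) = 4
  E9 = MIN(9, 4) = 4
  D6 = MIN(4, -4) = -4
  D4 = MAX(-4, 4) = 4
  D5 = -4 - 4 = -8
  E10 = 4 - -8 = 12

Second demand — change propagation:
  E9: re-runs because A11 9->7; new result 4 (unchanged).
  D6: re-examined; everything it read last time is the same (E9 unchanged, H5 unchanged) — cache -4 kept, no run.
  D4: re-examined; everything it read last time is the same (D6 unchanged, F9 unchanged) — cache 4 kept, no run.
  D5: re-examined; everything it read last time is the same (D6 unchanged, D4 unchanged) — cache -8 kept, no run.
  E10: re-examined; everything it read last time is the same (D4 unchanged, D5 unchanged) — cache 12 kept, no run.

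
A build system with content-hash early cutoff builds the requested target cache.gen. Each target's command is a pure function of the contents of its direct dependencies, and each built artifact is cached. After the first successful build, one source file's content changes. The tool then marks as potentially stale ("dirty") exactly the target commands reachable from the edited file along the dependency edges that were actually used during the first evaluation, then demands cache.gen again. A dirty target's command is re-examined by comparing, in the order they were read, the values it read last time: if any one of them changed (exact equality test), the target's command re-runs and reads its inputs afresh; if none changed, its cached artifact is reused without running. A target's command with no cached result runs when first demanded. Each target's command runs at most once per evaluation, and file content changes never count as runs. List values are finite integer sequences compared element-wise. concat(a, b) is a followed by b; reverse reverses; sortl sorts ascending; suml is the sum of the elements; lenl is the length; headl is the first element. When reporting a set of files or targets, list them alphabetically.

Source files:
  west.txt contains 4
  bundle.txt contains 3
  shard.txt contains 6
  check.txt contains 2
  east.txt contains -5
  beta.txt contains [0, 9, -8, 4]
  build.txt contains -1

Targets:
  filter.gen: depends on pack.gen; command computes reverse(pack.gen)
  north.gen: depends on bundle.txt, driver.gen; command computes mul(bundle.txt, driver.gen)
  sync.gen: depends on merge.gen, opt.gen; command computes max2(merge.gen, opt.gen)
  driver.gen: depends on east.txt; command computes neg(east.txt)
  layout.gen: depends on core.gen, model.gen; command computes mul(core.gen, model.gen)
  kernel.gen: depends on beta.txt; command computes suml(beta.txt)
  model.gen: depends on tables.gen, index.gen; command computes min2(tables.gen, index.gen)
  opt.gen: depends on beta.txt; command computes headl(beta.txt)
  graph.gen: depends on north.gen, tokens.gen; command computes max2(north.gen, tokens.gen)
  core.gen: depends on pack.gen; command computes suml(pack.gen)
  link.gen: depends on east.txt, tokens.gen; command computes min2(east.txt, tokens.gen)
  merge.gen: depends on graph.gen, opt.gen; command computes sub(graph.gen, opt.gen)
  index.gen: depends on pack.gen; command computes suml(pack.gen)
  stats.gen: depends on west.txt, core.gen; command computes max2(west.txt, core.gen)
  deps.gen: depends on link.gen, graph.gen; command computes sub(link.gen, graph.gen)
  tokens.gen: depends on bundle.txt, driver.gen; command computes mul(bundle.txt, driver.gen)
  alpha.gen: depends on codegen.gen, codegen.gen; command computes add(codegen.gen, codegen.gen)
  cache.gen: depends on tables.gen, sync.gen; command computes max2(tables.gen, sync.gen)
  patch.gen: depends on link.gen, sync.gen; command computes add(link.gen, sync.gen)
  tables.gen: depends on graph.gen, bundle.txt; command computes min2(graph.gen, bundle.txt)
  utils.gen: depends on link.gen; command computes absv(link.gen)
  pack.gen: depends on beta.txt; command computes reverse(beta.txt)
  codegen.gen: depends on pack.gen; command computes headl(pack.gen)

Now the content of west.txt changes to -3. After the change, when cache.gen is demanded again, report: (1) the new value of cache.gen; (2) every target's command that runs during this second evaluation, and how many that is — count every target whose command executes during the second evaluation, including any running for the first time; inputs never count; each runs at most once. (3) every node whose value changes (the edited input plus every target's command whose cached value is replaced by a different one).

New value of cache.gen: 15.
Target commands that run: none — 0 in total.
Values that change: west.txt.
Key observation: west.txt is never demanded by the output, so the edit triggers no recomputation at all.

First evaluation (everything demanded from the output):
  driver.gen = neg(-5) = 5
  north.gen = mul(3, 5) = 15
  opt.gen = headl([0, 9, -8, 4]) = 0
  tokens.gen = mul(3, 5) = 15
  graph.gen = max2(15, 15) = 15
  merge.gen = sub(15, 0) = 15
  sync.gen = max2(15, 0) = 15
  tables.gen = min2(15, 3) = 3
  cache.gen = max2(3, 15) = 15

Propagation after the edit:
  west.txt feeds no computation that the output demands — nothing is marked dirty and nothing runs.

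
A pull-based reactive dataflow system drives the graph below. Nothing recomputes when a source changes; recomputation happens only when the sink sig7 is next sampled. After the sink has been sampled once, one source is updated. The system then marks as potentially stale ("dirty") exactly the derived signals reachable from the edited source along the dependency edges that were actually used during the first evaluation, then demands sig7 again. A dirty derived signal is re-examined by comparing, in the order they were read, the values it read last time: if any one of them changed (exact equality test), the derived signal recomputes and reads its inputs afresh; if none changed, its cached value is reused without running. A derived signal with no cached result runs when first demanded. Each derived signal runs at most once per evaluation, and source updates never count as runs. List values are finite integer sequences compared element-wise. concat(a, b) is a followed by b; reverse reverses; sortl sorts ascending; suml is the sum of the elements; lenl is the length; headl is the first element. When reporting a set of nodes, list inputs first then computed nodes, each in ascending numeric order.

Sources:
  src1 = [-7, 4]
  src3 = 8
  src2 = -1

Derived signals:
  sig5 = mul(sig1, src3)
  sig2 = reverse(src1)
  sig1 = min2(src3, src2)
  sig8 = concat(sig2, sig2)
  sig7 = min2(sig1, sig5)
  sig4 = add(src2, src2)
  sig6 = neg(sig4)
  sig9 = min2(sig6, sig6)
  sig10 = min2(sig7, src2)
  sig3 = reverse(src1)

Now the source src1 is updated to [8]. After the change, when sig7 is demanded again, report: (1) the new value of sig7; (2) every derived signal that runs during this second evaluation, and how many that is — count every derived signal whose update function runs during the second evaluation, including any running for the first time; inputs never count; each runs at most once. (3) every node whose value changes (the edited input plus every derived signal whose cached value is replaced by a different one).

First evaluation (everything demanded from the output):
  sig1 = min2(8, -1) = -1
  sig5 = mul(-1, 8) = -8
  sig7 = min2(-1, -8) = -8

Propagation after the edit:
  src1 feeds no computation that the output demands — nothing is marked dirty and nothing runs.

Key observation: src1 is never demanded by the output, so the edit triggers no recomputation at all.

New value of sig7: -8.
Derived signals that run: none — 0 in total.
Values that change: src1.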